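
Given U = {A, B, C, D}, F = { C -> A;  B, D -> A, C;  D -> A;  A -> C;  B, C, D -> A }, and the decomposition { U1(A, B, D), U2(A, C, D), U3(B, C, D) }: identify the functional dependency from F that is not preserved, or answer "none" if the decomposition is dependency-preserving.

C → A lies within U2.
B, D → A, C: restricted closure across fragments reaches A, C.
D → A lies within U1.
A → C lies within U2.
B, C, D → A: restricted closure across fragments reaches A.
Every dependency is enforceable on the fragments, so the decomposition is dependency-preserving.

none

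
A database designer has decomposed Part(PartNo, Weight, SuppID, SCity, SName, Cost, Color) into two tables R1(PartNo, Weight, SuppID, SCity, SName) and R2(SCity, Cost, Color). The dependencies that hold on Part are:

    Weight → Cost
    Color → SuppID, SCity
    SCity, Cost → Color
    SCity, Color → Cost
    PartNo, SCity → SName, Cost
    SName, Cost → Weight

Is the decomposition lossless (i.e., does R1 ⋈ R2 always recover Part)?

No

Common attributes: R1 ∩ R2 = {SCity}.
No dependency enlarges {SCity}, so (SCity)⁺ = {SCity}.
The closure contains neither all of R1 = {PartNo, Weight, SuppID, SCity, SName} nor all of R2 = {SCity, Cost, Color}, so the common attributes are not a superkey of either fragment. The join is lossy.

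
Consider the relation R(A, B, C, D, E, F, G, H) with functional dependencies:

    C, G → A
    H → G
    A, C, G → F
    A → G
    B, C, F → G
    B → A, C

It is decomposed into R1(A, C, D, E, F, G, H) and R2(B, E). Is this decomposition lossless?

Common attributes: R1 ∩ R2 = {E}.
No dependency enlarges {E}, so (E)⁺ = {E}.
The closure contains neither all of R1 = {A, C, D, E, F, G, H} nor all of R2 = {B, E}, so the common attributes are not a superkey of either fragment. The join is lossy.

No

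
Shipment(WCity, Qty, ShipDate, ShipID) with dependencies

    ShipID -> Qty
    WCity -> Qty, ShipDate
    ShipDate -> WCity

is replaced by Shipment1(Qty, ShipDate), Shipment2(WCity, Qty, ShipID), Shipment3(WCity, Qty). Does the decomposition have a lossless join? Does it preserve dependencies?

lossy and not dependency-preserving

Lossless test (chase): Rows 2 and 3 agree on WCity; apply WCity→Qty, ShipDate and equate their Qty, ShipDate entries. No row becomes fully distinguished — the join is lossy.
Dependency preservation: the restricted closure of {WCity} across the fragments never reaches {Qty, ShipDate}, so WCity → Qty, ShipDate cannot be enforced without a join — not preserved.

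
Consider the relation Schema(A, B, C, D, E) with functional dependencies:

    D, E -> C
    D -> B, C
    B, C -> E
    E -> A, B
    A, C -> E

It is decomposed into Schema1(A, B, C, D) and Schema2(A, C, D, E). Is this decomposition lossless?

Yes

Common attributes: Schema1 ∩ Schema2 = {A, C, D}.
Closure of {A, C, D}: D → B, C applies, adding B; B, C → E applies, adding E. So (A, C, D)⁺ = {A, B, C, D, E}.
This closure contains every attribute of Schema1, so Schema1 ∩ Schema2 → Schema1. The join is lossless.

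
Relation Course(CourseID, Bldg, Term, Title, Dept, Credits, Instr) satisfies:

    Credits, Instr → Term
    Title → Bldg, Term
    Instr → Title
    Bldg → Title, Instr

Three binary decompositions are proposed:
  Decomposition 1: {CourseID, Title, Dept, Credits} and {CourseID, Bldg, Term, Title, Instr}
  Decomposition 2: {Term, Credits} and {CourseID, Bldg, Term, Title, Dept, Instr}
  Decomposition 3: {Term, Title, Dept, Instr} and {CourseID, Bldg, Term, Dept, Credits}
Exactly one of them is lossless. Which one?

Decomposition 1: common = {CourseID, Title}, closure = {CourseID, Bldg, Term, Title, Instr} → lossless.
Decomposition 2: common = {Term}, closure = {Term} → lossy.
Decomposition 3: common = {Term, Dept}, closure = {Term, Dept} → lossy.

Decomposition 1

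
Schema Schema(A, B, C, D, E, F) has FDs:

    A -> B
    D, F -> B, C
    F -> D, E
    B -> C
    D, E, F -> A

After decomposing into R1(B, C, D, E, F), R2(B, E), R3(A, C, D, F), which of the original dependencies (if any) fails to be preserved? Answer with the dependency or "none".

Check A → B: no single fragment contains all of {A, B}, and the restricted closure of {A} across the fragments never reaches {B}.
D, F → B, C is preserved.
F → D, E is preserved.
B → C is preserved.
D, E, F → A is preserved.

A -> B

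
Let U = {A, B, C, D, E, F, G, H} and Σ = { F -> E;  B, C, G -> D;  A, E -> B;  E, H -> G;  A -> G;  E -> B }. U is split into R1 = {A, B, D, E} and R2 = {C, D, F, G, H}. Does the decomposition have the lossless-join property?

No

Common attributes: R1 ∩ R2 = {D}.
No dependency enlarges {D}, so (D)⁺ = {D}.
The closure contains neither all of R1 = {A, B, D, E} nor all of R2 = {C, D, F, G, H}, so the common attributes are not a superkey of either fragment. The join is lossy.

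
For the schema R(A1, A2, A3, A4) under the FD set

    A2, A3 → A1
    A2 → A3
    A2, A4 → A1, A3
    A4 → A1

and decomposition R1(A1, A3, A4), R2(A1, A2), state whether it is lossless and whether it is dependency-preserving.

Lossless test: (A1)⁺ = {A1}, which is a superkey of neither fragment — lossy.
Dependency preservation: the restricted closure of {A2} across the fragments never reaches {A3}, so A2 → A3 cannot be enforced without a join — not preserved.

lossy and not dependency-preserving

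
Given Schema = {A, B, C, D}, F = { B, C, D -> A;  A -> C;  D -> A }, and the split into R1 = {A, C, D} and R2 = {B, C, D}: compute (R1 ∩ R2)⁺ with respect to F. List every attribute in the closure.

A, C, D

R1 ∩ R2 = {C, D}.
D → A applies, adding A
Closure: {A, C, D}.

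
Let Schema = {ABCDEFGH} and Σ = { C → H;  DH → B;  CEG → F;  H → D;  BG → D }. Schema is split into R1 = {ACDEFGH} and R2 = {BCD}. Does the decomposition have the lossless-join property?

Yes

Common attributes: R1 ∩ R2 = {CD}.
Closure of {CD}: C → H applies, adding H; DH → B applies, adding B. So (CD)⁺ = {BCDH}.
This closure contains every attribute of R2, so R1 ∩ R2 → R2. The join is lossless.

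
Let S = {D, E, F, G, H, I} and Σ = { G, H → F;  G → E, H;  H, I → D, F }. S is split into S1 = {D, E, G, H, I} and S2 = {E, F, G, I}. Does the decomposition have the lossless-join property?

Common attributes: S1 ∩ S2 = {E, G, I}.
Closure of {E, G, I}: G → E, H applies, adding H; H, I → D, F applies, adding D, F. So (E, G, I)⁺ = {D, E, F, G, H, I}.
This closure contains every attribute of S1, so S1 ∩ S2 → S1. The join is lossless.

Yes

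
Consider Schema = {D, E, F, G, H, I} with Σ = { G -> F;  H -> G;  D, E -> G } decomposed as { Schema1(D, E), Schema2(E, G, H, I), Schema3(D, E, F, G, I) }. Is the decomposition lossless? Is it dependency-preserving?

Lossless test (chase): Rows 2 and 3 agree on G; apply G→F and equate their F entries. Rows 1 and 3 agree on D, E; apply D, E→G and equate their G entries. Rows 1 and 2 agree on G; apply G→F and equate their F entries. No row becomes fully distinguished — the join is lossy.
Dependency preservation: every FD's attributes lie within a single fragment, so each can be enforced locally — preserved.

lossy but dependency-preserving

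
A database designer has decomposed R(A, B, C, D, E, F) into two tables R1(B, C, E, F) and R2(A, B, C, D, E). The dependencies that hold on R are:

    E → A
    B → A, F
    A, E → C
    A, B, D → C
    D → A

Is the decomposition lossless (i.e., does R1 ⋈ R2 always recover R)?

Yes

Common attributes: R1 ∩ R2 = {B, C, E}.
Closure of {B, C, E}: E → A applies, adding A; B → A, F applies, adding F. So (B, C, E)⁺ = {A, B, C, E, F}.
This closure contains every attribute of R1, so R1 ∩ R2 → R1. The join is lossless.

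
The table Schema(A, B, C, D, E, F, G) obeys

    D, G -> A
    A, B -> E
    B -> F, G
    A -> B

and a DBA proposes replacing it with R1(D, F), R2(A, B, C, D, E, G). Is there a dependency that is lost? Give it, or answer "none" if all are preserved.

Check B → F, G: no single fragment contains all of {B, F, G}, and the restricted closure of {B} across the fragments never reaches {F, G}.
D, G → A is preserved.
A, B → E is preserved.
A → B is preserved.

B -> F, G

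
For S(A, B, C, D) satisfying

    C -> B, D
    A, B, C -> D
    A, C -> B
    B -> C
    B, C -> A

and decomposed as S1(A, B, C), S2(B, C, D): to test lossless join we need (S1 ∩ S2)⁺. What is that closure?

A, B, C, D

S1 ∩ S2 = {B, C}.
C → B, D applies, adding D
B, C → A applies, adding A
Closure: {A, B, C, D}.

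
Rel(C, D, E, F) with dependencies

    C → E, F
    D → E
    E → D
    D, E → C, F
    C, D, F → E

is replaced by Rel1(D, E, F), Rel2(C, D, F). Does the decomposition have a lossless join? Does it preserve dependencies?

lossless and dependency-preserving

Lossless test: (D, F)⁺ = {C, D, E, F}, which contains all of one fragment — lossless.
Dependency preservation: C → E, F; D, E → C, F; C, D, F → E are not contained in any single fragment, but the restricted closure of each left-hand side across the fragments still reaches the right-hand side; the remaining FDs each lie inside some fragment. All dependencies are preserved.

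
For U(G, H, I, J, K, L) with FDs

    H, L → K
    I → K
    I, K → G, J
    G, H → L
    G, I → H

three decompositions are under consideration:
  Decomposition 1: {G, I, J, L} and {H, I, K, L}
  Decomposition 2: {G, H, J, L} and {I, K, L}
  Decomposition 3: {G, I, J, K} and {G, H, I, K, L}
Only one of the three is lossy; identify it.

Decomposition 1: common = {I, L}, closure = {G, H, I, J, K, L} → lossless.
Decomposition 2: common = {L}, closure = {L} → lossy.
Decomposition 3: common = {G, I, K}, closure = {G, H, I, J, K, L} → lossless.

Decomposition 2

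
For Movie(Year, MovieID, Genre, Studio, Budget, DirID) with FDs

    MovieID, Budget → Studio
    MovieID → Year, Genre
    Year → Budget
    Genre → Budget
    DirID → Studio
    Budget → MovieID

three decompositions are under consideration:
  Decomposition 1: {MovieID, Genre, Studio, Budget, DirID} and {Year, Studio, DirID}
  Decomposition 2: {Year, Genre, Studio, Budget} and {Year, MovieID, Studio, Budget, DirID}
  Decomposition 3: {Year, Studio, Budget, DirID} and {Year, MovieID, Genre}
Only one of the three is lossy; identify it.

Decomposition 1

Decomposition 1: common = {Studio, DirID}, closure = {Studio, DirID} → lossy.
Decomposition 2: common = {Year, Studio, Budget}, closure = {Year, MovieID, Genre, Studio, Budget} → lossless.
Decomposition 3: common = {Year}, closure = {Year, MovieID, Genre, Studio, Budget} → lossless.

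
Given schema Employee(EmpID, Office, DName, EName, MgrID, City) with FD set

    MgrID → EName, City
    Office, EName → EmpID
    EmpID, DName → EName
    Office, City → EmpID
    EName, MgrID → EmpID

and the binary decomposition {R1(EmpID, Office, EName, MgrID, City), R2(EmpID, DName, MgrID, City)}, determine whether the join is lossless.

Common attributes: R1 ∩ R2 = {EmpID, MgrID, City}.
Closure of {EmpID, MgrID, City}: MgrID → EName, City applies, adding EName. So (EmpID, MgrID, City)⁺ = {EmpID, EName, MgrID, City}.
The closure contains neither all of R1 = {EmpID, Office, EName, MgrID, City} nor all of R2 = {EmpID, DName, MgrID, City}, so the common attributes are not a superkey of either fragment. The join is lossy.

No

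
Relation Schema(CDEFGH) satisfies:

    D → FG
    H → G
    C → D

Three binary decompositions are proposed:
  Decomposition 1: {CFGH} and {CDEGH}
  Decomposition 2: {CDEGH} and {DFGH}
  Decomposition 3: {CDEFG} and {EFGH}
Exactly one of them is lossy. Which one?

Decomposition 3

Decomposition 1: common = {CGH}, closure = {CDFGH} → lossless.
Decomposition 2: common = {DGH}, closure = {DFGH} → lossless.
Decomposition 3: common = {EFG}, closure = {EFG} → lossy.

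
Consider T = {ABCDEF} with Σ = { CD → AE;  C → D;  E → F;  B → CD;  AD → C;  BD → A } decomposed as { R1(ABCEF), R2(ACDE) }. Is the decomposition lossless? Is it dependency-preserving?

Lossless test: (ACE)⁺ = {ACDEF}, which contains all of one fragment — lossless.
Dependency preservation: B → CD; BD → A are not contained in any single fragment, but the restricted closure of each left-hand side across the fragments still reaches the right-hand side; the remaining FDs each lie inside some fragment. All dependencies are preserved.

lossless and dependency-preserving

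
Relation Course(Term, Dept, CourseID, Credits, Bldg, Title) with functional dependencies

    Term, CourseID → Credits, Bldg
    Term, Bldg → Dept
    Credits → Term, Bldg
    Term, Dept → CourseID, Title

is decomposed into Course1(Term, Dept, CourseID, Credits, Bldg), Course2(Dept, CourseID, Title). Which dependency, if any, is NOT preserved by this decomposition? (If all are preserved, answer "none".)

Check Term, Dept → CourseID, Title: no single fragment contains all of {Term, Dept, CourseID, Title}, and the restricted closure of {Term, Dept} across the fragments never reaches {CourseID, Title}.
Term, CourseID → Credits, Bldg is preserved.
Term, Bldg → Dept is preserved.
Credits → Term, Bldg is preserved.

Term, Dept → CourseID, Title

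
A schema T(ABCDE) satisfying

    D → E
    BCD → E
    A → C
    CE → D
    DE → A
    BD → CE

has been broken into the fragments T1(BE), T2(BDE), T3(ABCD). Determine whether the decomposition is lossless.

Yes

Chase test. Columns are ABCDE; row i has aⱼ where attribute j ∈ Ti, else bᵢⱼ.
Initial tableau (one row per fragment):
  row 1: b11 a2 b13 b14 a5
  row 2: b21 a2 b23 a4 a5
  row 3: a1 a2 a3 a4 b35
Rows 2 and 3 agree on D; apply D→E and equate their E entries.
Rows 2 and 3 agree on DE; apply DE→A and equate their A entries.
Rows 2 and 3 agree on BD; apply BD→CE and equate their CE entries.
Row 2 is now all distinguished symbols — the join is lossless.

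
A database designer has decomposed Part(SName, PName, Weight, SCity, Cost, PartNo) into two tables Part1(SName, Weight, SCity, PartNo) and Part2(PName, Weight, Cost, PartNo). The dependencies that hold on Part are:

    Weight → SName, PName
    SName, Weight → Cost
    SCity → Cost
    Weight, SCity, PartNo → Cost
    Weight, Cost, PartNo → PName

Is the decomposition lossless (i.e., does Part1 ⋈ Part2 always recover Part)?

Common attributes: Part1 ∩ Part2 = {Weight, PartNo}.
Closure of {Weight, PartNo}: Weight → SName, PName applies, adding SName, PName; SName, Weight → Cost applies, adding Cost. So (Weight, PartNo)⁺ = {SName, PName, Weight, Cost, PartNo}.
This closure contains every attribute of Part2, so Part1 ∩ Part2 → Part2. The join is lossless.

Yes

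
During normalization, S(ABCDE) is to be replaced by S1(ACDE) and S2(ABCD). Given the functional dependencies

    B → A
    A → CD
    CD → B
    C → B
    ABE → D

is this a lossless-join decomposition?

Common attributes: S1 ∩ S2 = {ACD}.
Closure of {ACD}: CD → B applies, adding B. So (ACD)⁺ = {ABCD}.
This closure contains every attribute of S2, so S1 ∩ S2 → S2. The join is lossless.

Yes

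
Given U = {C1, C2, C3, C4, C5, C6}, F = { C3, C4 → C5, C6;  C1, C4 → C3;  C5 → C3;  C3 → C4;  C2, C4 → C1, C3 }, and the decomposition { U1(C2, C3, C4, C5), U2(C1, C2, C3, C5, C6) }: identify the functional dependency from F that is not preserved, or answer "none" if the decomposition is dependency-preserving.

C1, C4 → C3

Check C1, C4 → C3: no single fragment contains all of {C1, C3, C4}, and the restricted closure of {C1, C4} across the fragments never reaches {C3}.
C3, C4 → C5, C6 is preserved.
C5 → C3 is preserved.
C3 → C4 is preserved.
C2, C4 → C1, C3 is preserved.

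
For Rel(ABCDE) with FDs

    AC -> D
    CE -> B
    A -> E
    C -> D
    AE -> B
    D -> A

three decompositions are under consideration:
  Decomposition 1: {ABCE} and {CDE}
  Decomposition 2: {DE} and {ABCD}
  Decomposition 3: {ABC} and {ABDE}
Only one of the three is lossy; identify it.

Decomposition 1: common = {CE}, closure = {ABCDE} → lossless.
Decomposition 2: common = {D}, closure = {ABDE} → lossless.
Decomposition 3: common = {AB}, closure = {ABE} → lossy.

Decomposition 3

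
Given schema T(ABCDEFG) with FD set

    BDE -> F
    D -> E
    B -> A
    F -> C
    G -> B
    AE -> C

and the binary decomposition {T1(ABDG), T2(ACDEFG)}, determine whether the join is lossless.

Common attributes: T1 ∩ T2 = {ADG}.
Closure of {ADG}: D → E applies, adding E; G → B applies, adding B; AE → C applies, adding C; BDE → F applies, adding F. So (ADG)⁺ = {ABCDEFG}.
This closure contains every attribute of T1, so T1 ∩ T2 → T1. The join is lossless.

Yes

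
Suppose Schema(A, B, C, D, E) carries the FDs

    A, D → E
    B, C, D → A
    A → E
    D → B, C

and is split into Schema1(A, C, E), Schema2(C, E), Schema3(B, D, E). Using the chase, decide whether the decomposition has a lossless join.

No

Chase test. Columns are A, B, C, D, E; row i has aⱼ where attribute j ∈ Schemai, else bᵢⱼ.
Initial tableau (one row per fragment):
  row 1: a1 b12 a3 b14 a5
  row 2: b21 b22 a3 b24 a5
  row 3: b31 a2 b33 a4 a5
No row becomes fully distinguished — the join is lossy.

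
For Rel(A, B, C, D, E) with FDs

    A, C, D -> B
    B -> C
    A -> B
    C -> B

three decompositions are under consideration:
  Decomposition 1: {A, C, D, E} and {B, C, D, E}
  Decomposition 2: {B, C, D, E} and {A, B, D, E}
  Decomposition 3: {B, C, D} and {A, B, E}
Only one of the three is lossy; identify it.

Decomposition 1: common = {C, D, E}, closure = {B, C, D, E} → lossless.
Decomposition 2: common = {B, D, E}, closure = {B, C, D, E} → lossless.
Decomposition 3: common = {B}, closure = {B, C} → lossy.

Decomposition 3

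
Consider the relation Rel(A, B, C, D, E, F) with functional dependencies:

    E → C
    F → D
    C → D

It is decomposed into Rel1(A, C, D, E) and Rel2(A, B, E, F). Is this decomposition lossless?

Common attributes: Rel1 ∩ Rel2 = {A, E}.
Closure of {A, E}: E → C applies, adding C; C → D applies, adding D. So (A, E)⁺ = {A, C, D, E}.
This closure contains every attribute of Rel1, so Rel1 ∩ Rel2 → Rel1. The join is lossless.

Yes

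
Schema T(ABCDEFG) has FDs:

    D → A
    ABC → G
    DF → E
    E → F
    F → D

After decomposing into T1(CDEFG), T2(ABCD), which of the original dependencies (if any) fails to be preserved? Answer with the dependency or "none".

Check ABC → G: no single fragment contains all of {ABCG}, and the restricted closure of {ABC} across the fragments never reaches {G}.
D → A is preserved.
DF → E is preserved.
E → F is preserved.
F → D is preserved.

ABC → G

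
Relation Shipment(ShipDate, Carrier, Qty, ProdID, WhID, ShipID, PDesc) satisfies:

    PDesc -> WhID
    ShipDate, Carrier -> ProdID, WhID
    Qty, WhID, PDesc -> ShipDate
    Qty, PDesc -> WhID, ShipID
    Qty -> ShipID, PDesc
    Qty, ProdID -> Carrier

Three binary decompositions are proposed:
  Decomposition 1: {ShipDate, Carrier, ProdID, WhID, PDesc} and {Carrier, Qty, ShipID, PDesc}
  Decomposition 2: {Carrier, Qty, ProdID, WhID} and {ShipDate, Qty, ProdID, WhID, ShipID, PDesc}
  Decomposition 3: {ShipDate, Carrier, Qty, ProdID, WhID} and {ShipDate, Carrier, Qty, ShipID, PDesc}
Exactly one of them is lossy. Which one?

Decomposition 1

Decomposition 1: common = {Carrier, PDesc}, closure = {Carrier, WhID, PDesc} → lossy.
Decomposition 2: common = {Qty, ProdID, WhID}, closure = {ShipDate, Carrier, Qty, ProdID, WhID, ShipID, PDesc} → lossless.
Decomposition 3: common = {ShipDate, Carrier, Qty}, closure = {ShipDate, Carrier, Qty, ProdID, WhID, ShipID, PDesc} → lossless.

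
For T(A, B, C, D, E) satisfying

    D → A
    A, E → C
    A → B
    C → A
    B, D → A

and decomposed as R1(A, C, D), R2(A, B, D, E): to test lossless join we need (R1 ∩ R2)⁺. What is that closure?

R1 ∩ R2 = {A, D}.
A → B applies, adding B
Closure: {A, B, D}.

A, B, D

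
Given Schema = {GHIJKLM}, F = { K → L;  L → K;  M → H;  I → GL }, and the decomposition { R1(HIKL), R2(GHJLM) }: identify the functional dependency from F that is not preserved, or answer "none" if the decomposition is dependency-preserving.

Check I → GL: no single fragment contains all of {GIL}, and the restricted closure of {I} across the fragments never reaches {GL}.
K → L is preserved.
L → K is preserved.
M → H is preserved.

I → GL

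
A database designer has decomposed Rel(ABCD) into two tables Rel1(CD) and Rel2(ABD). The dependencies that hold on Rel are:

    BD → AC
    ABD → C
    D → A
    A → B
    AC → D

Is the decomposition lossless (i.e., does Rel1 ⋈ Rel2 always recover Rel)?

Yes

Common attributes: Rel1 ∩ Rel2 = {D}.
Closure of {D}: D → A applies, adding A; A → B applies, adding B; BD → AC applies, adding C. So (D)⁺ = {ABCD}.
This closure contains every attribute of Rel1, so Rel1 ∩ Rel2 → Rel1. The join is lossless.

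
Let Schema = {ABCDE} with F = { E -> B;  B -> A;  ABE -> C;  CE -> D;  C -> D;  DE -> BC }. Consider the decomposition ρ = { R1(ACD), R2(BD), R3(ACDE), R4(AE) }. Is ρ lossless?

Chase test. Columns are ABCDE; row i has aⱼ where attribute j ∈ Ri, else bᵢⱼ.
Initial tableau (one row per fragment):
  row 1: a1 b12 a3 a4 b15
  row 2: b21 a2 b23 a4 b25
  row 3: a1 b32 a3 a4 a5
  row 4: a1 b42 b43 b44 a5
Rows 3 and 4 agree on E; apply E→B and equate their B entries.
Rows 3 and 4 agree on ABE; apply ABE→C and equate their C entries.
Rows 3 and 4 agree on CE; apply CE→D and equate their D entries.
No row becomes fully distinguished — the join is lossy.

No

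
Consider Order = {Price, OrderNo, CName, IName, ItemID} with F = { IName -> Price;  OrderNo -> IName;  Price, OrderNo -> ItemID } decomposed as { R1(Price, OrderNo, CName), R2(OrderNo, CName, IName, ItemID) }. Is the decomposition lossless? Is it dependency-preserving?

lossless but not dependency-preserving

Lossless test: (OrderNo, CName)⁺ = {Price, OrderNo, CName, IName, ItemID}, which contains all of one fragment — lossless.
Dependency preservation: the restricted closure of {IName} across the fragments never reaches {Price}, so IName → Price cannot be enforced without a join — not preserved.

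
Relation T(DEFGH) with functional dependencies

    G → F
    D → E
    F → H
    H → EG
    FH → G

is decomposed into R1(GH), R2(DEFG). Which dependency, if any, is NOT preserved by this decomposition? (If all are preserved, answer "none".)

none

G → F lies within R2.
D → E lies within R2.
F → H: restricted closure across fragments reaches H.
H → EG: restricted closure across fragments reaches EG.
FH → G: restricted closure across fragments reaches G.
Every dependency is enforceable on the fragments, so the decomposition is dependency-preserving.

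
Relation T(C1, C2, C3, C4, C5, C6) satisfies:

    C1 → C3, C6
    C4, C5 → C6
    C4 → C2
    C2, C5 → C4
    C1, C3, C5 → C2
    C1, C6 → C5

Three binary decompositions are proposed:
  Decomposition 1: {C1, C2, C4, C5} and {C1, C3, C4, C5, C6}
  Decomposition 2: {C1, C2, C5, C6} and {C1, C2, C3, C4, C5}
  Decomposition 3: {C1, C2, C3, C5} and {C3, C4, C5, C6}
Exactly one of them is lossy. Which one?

Decomposition 1: common = {C1, C4, C5}, closure = {C1, C2, C3, C4, C5, C6} → lossless.
Decomposition 2: common = {C1, C2, C5}, closure = {C1, C2, C3, C4, C5, C6} → lossless.
Decomposition 3: common = {C3, C5}, closure = {C3, C5} → lossy.

Decomposition 3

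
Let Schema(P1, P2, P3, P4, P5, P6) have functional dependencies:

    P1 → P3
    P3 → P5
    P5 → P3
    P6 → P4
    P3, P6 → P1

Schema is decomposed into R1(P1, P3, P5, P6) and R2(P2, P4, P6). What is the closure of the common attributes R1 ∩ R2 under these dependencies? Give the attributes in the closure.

P4, P6

R1 ∩ R2 = {P6}.
P6 → P4 applies, adding P4
Closure: {P4, P6}.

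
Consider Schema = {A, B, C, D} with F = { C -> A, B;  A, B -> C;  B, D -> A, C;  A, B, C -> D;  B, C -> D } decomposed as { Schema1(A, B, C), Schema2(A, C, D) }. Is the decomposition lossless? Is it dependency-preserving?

lossless but not dependency-preserving

Lossless test: (A, C)⁺ = {A, B, C, D}, which contains all of one fragment — lossless.
Dependency preservation: the restricted closure of {B, D} across the fragments never reaches {A, C}, so B, D → A, C cannot be enforced without a join — not preserved.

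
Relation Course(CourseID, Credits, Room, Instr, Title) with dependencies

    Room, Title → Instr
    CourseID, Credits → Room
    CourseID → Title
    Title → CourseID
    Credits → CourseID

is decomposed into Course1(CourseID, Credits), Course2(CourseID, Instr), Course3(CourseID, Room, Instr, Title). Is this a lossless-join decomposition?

Chase test. Columns are CourseID, Credits, Room, Instr, Title; row i has aⱼ where attribute j ∈ Coursei, else bᵢⱼ.
Initial tableau (one row per fragment):
  row 1: a1 a2 b13 b14 b15
  row 2: a1 b22 b23 a4 b25
  row 3: a1 b32 a3 a4 a5
Rows 1 and 2 agree on CourseID; apply CourseID→Title and equate their Title entries.
Rows 1 and 3 agree on CourseID; apply CourseID→Title and equate their Title entries.
No row becomes fully distinguished — the join is lossy.

No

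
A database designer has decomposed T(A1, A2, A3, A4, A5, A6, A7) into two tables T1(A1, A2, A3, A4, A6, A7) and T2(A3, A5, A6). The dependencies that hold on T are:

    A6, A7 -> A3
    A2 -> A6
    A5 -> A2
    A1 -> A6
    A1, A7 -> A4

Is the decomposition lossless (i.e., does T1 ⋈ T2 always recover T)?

Common attributes: T1 ∩ T2 = {A3, A6}.
No dependency enlarges {A3, A6}, so (A3, A6)⁺ = {A3, A6}.
The closure contains neither all of T1 = {A1, A2, A3, A4, A6, A7} nor all of T2 = {A3, A5, A6}, so the common attributes are not a superkey of either fragment. The join is lossy.

No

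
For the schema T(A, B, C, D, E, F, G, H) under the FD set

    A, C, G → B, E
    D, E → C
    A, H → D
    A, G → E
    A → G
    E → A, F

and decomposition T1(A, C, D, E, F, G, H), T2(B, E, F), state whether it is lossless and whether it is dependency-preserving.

Lossless test: (E, F)⁺ = {A, E, F, G}, which is a superkey of neither fragment — lossy.
Dependency preservation: the restricted closure of {A, C, G} across the fragments never reaches {B, E}, so A, C, G → B, E cannot be enforced without a join — not preserved.

lossy and not dependency-preserving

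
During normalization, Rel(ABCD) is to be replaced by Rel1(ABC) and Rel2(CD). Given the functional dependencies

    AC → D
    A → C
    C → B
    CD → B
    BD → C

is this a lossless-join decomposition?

No

Common attributes: Rel1 ∩ Rel2 = {C}.
Closure of {C}: C → B applies, adding B. So (C)⁺ = {BC}.
The closure contains neither all of Rel1 = {ABC} nor all of Rel2 = {CD}, so the common attributes are not a superkey of either fragment. The join is lossy.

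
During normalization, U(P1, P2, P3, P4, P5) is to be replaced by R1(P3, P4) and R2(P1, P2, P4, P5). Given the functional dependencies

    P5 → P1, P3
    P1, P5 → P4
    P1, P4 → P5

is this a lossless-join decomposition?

No

Common attributes: R1 ∩ R2 = {P4}.
No dependency enlarges {P4}, so (P4)⁺ = {P4}.
The closure contains neither all of R1 = {P3, P4} nor all of R2 = {P1, P2, P4, P5}, so the common attributes are not a superkey of either fragment. The join is lossy.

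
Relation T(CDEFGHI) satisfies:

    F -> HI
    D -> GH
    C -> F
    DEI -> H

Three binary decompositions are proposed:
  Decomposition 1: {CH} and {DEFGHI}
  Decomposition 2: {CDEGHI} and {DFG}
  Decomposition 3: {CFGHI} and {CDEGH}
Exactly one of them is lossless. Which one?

Decomposition 1: common = {H}, closure = {H} → lossy.
Decomposition 2: common = {DG}, closure = {DGH} → lossy.
Decomposition 3: common = {CGH}, closure = {CFGHI} → lossless.

Decomposition 3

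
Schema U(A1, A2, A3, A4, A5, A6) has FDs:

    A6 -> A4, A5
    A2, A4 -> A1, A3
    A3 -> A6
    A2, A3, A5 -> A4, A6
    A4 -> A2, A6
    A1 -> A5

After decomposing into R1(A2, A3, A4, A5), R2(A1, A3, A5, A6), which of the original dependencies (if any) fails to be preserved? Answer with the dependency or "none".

A6 → A4, A5: restricted closure across fragments reaches A4, A5.
A2, A4 → A1, A3: restricted closure across fragments reaches A1, A3.
A3 → A6 lies within R2.
A2, A3, A5 → A4, A6: restricted closure across fragments reaches A4, A6.
A4 → A2, A6: restricted closure across fragments reaches A2, A6.
A1 → A5 lies within R2.
Every dependency is enforceable on the fragments, so the decomposition is dependency-preserving.

none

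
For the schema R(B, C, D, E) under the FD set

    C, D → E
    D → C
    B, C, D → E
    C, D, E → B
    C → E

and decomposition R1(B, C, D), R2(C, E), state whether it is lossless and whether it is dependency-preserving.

lossless and dependency-preserving

Lossless test: (C)⁺ = {C, E}, which contains all of one fragment — lossless.
Dependency preservation: C, D → E; B, C, D → E; C, D, E → B are not contained in any single fragment, but the restricted closure of each left-hand side across the fragments still reaches the right-hand side; the remaining FDs each lie inside some fragment. All dependencies are preserved.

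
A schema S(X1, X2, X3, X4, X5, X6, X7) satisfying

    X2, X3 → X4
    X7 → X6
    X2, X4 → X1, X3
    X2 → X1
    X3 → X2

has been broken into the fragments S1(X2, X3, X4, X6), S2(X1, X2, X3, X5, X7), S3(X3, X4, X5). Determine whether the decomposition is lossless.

No

Chase test. Columns are X1, X2, X3, X4, X5, X6, X7; row i has aⱼ where attribute j ∈ Si, else bᵢⱼ.
Initial tableau (one row per fragment):
  row 1: b11 a2 a3 a4 b15 a6 b17
  row 2: a1 a2 a3 b24 a5 b26 a7
  row 3: b31 b32 a3 a4 a5 b36 b37
Rows 1 and 2 agree on X2, X3; apply X2, X3→X4 and equate their X4 entries.
Rows 1 and 2 agree on X2, X4; apply X2, X4→X1, X3 and equate their X1, X3 entries.
Rows 1 and 3 agree on X3; apply X3→X2 and equate their X2 entries.
Rows 1 and 3 agree on X2, X4; apply X2, X4→X1, X3 and equate their X1, X3 entries.
No row becomes fully distinguished — the join is lossy.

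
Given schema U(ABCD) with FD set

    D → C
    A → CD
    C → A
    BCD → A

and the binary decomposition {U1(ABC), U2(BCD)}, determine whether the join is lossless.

Common attributes: U1 ∩ U2 = {BC}.
Closure of {BC}: C → A applies, adding A; A → CD applies, adding D. So (BC)⁺ = {ABCD}.
This closure contains every attribute of U1, so U1 ∩ U2 → U1. The join is lossless.

Yes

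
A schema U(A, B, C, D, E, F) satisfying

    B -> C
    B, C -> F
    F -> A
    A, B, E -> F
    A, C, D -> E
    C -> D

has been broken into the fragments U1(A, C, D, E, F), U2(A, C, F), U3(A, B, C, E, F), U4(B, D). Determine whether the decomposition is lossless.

Chase test. Columns are A, B, C, D, E, F; row i has aⱼ where attribute j ∈ Ui, else bᵢⱼ.
Initial tableau (one row per fragment):
  row 1: a1 b12 a3 a4 a5 a6
  row 2: a1 b22 a3 b24 b25 a6
  row 3: a1 a2 a3 b34 a5 a6
  row 4: b41 a2 b43 a4 b45 b46
Rows 3 and 4 agree on B; apply B→C and equate their C entries.
Rows 3 and 4 agree on B, C; apply B, C→F and equate their F entries.
Rows 1 and 4 agree on F; apply F→A and equate their A entries.
Rows 1 and 4 agree on A, C, D; apply A, C, D→E and equate their E entries.
Rows 1 and 2 agree on C; apply C→D and equate their D entries.
Rows 1 and 3 agree on C; apply C→D and equate their D entries.
Rows 1 and 2 agree on A, C, D; apply A, C, D→E and equate their E entries.
Row 3 is now all distinguished symbols — the join is lossless.

Yes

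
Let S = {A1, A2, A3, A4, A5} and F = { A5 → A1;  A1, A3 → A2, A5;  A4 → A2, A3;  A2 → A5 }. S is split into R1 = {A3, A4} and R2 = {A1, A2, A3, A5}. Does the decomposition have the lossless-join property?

Common attributes: R1 ∩ R2 = {A3}.
No dependency enlarges {A3}, so (A3)⁺ = {A3}.
The closure contains neither all of R1 = {A3, A4} nor all of R2 = {A1, A2, A3, A5}, so the common attributes are not a superkey of either fragment. The join is lossy.

No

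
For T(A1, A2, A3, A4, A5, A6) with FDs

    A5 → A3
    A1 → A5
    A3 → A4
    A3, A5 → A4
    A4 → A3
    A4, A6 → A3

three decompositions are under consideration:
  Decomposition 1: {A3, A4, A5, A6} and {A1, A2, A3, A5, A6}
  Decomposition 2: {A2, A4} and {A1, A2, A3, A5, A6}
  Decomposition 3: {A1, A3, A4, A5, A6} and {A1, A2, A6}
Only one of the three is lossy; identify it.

Decomposition 1: common = {A3, A5, A6}, closure = {A3, A4, A5, A6} → lossless.
Decomposition 2: common = {A2}, closure = {A2} → lossy.
Decomposition 3: common = {A1, A6}, closure = {A1, A3, A4, A5, A6} → lossless.

Decomposition 2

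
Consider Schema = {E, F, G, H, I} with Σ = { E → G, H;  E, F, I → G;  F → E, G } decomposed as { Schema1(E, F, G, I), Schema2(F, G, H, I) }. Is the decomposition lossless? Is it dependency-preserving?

lossless but not dependency-preserving

Lossless test: (F, G, I)⁺ = {E, F, G, H, I}, which contains all of one fragment — lossless.
Dependency preservation: the restricted closure of {E} across the fragments never reaches {G, H}, so E → G, H cannot be enforced without a join — not preserved.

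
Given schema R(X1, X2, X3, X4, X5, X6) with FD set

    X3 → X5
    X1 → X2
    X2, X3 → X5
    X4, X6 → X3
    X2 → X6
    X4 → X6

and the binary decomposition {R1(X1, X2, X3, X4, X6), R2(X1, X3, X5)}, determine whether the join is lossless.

Yes

Common attributes: R1 ∩ R2 = {X1, X3}.
Closure of {X1, X3}: X3 → X5 applies, adding X5; X1 → X2 applies, adding X2; X2 → X6 applies, adding X6. So (X1, X3)⁺ = {X1, X2, X3, X5, X6}.
This closure contains every attribute of R2, so R1 ∩ R2 → R2. The join is lossless.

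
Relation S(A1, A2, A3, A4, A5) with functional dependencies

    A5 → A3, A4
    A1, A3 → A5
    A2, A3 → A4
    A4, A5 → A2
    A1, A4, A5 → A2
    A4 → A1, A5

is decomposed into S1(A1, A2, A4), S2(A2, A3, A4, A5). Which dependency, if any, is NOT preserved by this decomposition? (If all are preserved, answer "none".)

Check A1, A3 → A5: no single fragment contains all of {A1, A3, A5}, and the restricted closure of {A1, A3} across the fragments never reaches {A5}.
A5 → A3, A4 is preserved.
A2, A3 → A4 is preserved.
A4, A5 → A2 is preserved.
A1, A4, A5 → A2 is preserved.
A4 → A1, A5 is preserved.

A1, A3 → A5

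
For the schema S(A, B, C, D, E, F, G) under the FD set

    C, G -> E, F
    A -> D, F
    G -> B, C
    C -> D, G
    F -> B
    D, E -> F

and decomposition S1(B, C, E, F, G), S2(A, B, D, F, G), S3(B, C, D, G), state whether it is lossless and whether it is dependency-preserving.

lossless but not dependency-preserving

Lossless test (chase): Rows 1 and 3 agree on C, G; apply C, G→E, F and equate their E, F entries. Rows 1 and 2 agree on G; apply G→B, C and equate their B, C entries. Rows 1 and 2 agree on C; apply C→D, G and equate their D, G entries. Rows 1 and 2 agree on C, G; apply C, G→E, F and equate their E, F entries. Row 2 is now all distinguished symbols — the join is lossless.
Dependency preservation: the restricted closure of {D, E} across the fragments never reaches {F}, so D, E → F cannot be enforced without a join — not preserved.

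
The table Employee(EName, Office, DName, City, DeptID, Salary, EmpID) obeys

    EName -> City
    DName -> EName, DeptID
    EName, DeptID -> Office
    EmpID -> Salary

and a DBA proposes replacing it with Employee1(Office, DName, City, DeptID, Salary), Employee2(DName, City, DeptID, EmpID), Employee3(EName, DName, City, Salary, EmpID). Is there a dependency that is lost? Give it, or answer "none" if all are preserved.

Check EName, DeptID → Office: no single fragment contains all of {EName, Office, DeptID}, and the restricted closure of {EName, DeptID} across the fragments never reaches {Office}.
EName → City is preserved.
DName → EName, DeptID is preserved.
EmpID → Salary is preserved.

EName, DeptID -> Office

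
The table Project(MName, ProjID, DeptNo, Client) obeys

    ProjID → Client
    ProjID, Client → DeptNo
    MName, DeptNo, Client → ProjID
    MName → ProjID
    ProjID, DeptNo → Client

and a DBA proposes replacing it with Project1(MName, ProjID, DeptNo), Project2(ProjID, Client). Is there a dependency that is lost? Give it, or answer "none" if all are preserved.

ProjID → Client lies within Project2.
ProjID, Client → DeptNo: restricted closure across fragments reaches DeptNo.
MName, DeptNo, Client → ProjID: restricted closure across fragments reaches ProjID.
MName → ProjID lies within Project1.
ProjID, DeptNo → Client: restricted closure across fragments reaches Client.
Every dependency is enforceable on the fragments, so the decomposition is dependency-preserving.

none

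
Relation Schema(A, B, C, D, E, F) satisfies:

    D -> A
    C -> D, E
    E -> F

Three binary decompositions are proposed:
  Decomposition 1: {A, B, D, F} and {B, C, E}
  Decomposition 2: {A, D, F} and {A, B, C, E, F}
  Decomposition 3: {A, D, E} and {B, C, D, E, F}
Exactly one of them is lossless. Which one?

Decomposition 3

Decomposition 1: common = {B}, closure = {B} → lossy.
Decomposition 2: common = {A, F}, closure = {A, F} → lossy.
Decomposition 3: common = {D, E}, closure = {A, D, E, F} → lossless.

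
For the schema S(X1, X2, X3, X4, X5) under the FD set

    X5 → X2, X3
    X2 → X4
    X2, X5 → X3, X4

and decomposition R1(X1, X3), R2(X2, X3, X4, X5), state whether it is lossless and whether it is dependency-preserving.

Lossless test: (X3)⁺ = {X3}, which is a superkey of neither fragment — lossy.
Dependency preservation: every FD's attributes lie within a single fragment, so each can be enforced locally — preserved.

lossy but dependency-preserving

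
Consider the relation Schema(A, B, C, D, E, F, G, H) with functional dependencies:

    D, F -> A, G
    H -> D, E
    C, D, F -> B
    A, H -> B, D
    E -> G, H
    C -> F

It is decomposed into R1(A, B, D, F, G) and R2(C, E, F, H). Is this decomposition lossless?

No

Common attributes: R1 ∩ R2 = {F}.
No dependency enlarges {F}, so (F)⁺ = {F}.
The closure contains neither all of R1 = {A, B, D, F, G} nor all of R2 = {C, E, F, H}, so the common attributes are not a superkey of either fragment. The join is lossy.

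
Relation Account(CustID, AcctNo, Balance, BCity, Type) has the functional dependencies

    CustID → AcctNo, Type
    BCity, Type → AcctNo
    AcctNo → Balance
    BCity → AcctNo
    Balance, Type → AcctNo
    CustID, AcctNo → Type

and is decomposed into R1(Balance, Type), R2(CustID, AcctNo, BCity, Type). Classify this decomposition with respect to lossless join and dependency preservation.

Lossless test: (Type)⁺ = {Type}, which is a superkey of neither fragment — lossy.
Dependency preservation: the restricted closure of {AcctNo} across the fragments never reaches {Balance}, so AcctNo → Balance cannot be enforced without a join — not preserved.

lossy and not dependency-preserving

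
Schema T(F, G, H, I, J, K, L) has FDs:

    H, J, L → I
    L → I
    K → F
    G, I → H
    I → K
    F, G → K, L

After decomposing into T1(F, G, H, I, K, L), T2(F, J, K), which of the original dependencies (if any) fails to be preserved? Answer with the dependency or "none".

H, J, L → I: restricted closure across fragments reaches I.
L → I lies within T1.
K → F lies within T1.
G, I → H lies within T1.
I → K lies within T1.
F, G → K, L lies within T1.
Every dependency is enforceable on the fragments, so the decomposition is dependency-preserving.

none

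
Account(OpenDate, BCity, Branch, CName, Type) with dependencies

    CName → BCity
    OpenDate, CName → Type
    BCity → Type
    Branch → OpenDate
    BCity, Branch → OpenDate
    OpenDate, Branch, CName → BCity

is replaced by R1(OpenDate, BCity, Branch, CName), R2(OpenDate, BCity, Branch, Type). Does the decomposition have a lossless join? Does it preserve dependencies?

Lossless test: (OpenDate, BCity, Branch)⁺ = {OpenDate, BCity, Branch, Type}, which contains all of one fragment — lossless.
Dependency preservation: OpenDate, CName → Type is not contained in any single fragment, but the restricted closure of its left-hand side across the fragments still reaches the right-hand side; the remaining FDs each lie inside some fragment. All dependencies are preserved.

lossless and dependency-preserving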